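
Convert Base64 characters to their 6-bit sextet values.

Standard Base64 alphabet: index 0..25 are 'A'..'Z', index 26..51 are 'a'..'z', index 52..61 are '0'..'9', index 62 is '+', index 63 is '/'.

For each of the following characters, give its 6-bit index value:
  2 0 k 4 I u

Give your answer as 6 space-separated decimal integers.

Answer: 54 52 36 56 8 46

Derivation:
'2': 0..9 range, 52 + ord('2') − ord('0') = 54
'0': 0..9 range, 52 + ord('0') − ord('0') = 52
'k': a..z range, 26 + ord('k') − ord('a') = 36
'4': 0..9 range, 52 + ord('4') − ord('0') = 56
'I': A..Z range, ord('I') − ord('A') = 8
'u': a..z range, 26 + ord('u') − ord('a') = 46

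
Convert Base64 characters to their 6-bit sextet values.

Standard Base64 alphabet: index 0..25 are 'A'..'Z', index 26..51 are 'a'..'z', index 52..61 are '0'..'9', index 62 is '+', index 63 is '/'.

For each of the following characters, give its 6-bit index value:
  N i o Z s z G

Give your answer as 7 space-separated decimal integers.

'N': A..Z range, ord('N') − ord('A') = 13
'i': a..z range, 26 + ord('i') − ord('a') = 34
'o': a..z range, 26 + ord('o') − ord('a') = 40
'Z': A..Z range, ord('Z') − ord('A') = 25
's': a..z range, 26 + ord('s') − ord('a') = 44
'z': a..z range, 26 + ord('z') − ord('a') = 51
'G': A..Z range, ord('G') − ord('A') = 6

Answer: 13 34 40 25 44 51 6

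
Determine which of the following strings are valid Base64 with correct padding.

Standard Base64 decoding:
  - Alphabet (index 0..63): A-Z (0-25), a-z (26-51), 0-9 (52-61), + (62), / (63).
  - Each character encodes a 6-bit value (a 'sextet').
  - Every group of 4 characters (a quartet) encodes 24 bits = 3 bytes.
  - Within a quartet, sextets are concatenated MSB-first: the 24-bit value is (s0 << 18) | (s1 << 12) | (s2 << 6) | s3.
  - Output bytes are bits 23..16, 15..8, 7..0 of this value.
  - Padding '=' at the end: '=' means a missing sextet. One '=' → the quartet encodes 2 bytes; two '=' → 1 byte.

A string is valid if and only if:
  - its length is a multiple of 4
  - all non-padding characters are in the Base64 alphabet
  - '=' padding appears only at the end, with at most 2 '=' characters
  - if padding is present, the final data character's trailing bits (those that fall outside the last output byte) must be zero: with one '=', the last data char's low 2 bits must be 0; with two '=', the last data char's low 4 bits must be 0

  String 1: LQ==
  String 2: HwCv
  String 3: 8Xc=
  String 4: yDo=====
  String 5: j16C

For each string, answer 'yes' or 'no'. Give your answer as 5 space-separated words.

String 1: 'LQ==' → valid
String 2: 'HwCv' → valid
String 3: '8Xc=' → valid
String 4: 'yDo=====' → invalid (5 pad chars (max 2))
String 5: 'j16C' → valid

Answer: yes yes yes no yes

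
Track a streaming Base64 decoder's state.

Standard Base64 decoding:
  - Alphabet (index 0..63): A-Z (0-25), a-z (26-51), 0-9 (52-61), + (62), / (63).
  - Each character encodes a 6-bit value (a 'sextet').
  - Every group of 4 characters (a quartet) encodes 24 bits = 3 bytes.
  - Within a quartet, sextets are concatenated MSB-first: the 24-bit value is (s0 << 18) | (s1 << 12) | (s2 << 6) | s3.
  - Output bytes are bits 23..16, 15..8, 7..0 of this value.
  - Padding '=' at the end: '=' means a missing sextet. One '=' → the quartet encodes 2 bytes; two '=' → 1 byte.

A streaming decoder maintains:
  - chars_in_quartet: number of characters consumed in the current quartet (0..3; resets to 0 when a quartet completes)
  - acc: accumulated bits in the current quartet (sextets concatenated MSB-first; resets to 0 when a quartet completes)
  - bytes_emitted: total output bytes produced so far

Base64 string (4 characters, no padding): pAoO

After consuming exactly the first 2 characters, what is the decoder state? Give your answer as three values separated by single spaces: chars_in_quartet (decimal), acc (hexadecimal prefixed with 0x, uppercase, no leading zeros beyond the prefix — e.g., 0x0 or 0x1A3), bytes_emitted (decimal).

After char 0 ('p'=41): chars_in_quartet=1 acc=0x29 bytes_emitted=0
After char 1 ('A'=0): chars_in_quartet=2 acc=0xA40 bytes_emitted=0

Answer: 2 0xA40 0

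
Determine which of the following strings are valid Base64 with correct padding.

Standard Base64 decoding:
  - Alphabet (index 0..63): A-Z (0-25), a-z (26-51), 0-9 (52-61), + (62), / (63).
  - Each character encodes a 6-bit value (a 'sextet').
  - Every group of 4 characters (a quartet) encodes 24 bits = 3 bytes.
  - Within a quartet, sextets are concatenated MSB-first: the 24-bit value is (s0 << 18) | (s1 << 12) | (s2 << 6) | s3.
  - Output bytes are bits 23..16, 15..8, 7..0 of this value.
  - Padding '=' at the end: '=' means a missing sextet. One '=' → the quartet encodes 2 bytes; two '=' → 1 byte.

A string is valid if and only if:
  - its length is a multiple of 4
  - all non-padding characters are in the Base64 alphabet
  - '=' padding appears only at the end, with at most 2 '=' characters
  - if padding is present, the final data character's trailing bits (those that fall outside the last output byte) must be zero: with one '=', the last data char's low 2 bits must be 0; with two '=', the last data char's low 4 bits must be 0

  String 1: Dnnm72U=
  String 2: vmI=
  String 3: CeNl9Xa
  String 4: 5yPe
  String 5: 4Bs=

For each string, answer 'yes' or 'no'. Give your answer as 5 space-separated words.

String 1: 'Dnnm72U=' → valid
String 2: 'vmI=' → valid
String 3: 'CeNl9Xa' → invalid (len=7 not mult of 4)
String 4: '5yPe' → valid
String 5: '4Bs=' → valid

Answer: yes yes no yes yes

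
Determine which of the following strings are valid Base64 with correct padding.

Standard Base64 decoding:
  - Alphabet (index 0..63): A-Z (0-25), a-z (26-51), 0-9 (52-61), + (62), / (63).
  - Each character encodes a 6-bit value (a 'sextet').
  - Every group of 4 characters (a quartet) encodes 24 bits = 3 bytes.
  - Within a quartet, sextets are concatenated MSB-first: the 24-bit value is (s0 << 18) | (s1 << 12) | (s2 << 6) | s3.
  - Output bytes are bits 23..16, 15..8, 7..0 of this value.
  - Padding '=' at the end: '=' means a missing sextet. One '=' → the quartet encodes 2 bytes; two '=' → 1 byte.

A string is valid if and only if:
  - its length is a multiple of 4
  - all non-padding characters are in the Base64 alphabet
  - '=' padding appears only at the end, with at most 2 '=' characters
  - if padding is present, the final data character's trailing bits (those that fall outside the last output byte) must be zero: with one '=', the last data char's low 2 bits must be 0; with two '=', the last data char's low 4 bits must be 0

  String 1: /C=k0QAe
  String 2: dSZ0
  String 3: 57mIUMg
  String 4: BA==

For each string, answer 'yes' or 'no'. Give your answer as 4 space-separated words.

Answer: no yes no yes

Derivation:
String 1: '/C=k0QAe' → invalid (bad char(s): ['=']; '=' in middle)
String 2: 'dSZ0' → valid
String 3: '57mIUMg' → invalid (len=7 not mult of 4)
String 4: 'BA==' → valid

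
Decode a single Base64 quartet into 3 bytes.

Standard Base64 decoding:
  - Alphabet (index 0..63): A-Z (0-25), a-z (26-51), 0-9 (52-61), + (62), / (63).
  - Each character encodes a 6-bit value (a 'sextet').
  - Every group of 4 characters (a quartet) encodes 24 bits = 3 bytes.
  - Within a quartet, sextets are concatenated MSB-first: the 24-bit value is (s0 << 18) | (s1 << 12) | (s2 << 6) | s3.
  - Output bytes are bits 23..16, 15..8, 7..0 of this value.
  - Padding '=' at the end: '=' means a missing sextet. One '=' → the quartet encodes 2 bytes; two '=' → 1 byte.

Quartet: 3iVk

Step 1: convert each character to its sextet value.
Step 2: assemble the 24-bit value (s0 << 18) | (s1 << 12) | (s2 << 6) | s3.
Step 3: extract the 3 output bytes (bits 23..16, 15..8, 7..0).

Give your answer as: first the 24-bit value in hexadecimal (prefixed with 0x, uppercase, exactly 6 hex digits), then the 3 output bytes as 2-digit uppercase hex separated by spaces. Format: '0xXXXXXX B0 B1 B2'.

Sextets: 3=55, i=34, V=21, k=36
24-bit: (55<<18) | (34<<12) | (21<<6) | 36
      = 0xDC0000 | 0x022000 | 0x000540 | 0x000024
      = 0xDE2564
Bytes: (v>>16)&0xFF=DE, (v>>8)&0xFF=25, v&0xFF=64

Answer: 0xDE2564 DE 25 64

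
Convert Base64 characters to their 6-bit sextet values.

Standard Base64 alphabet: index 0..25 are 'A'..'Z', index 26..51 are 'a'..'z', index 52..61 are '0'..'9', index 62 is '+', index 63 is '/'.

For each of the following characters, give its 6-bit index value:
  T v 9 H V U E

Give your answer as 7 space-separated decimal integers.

'T': A..Z range, ord('T') − ord('A') = 19
'v': a..z range, 26 + ord('v') − ord('a') = 47
'9': 0..9 range, 52 + ord('9') − ord('0') = 61
'H': A..Z range, ord('H') − ord('A') = 7
'V': A..Z range, ord('V') − ord('A') = 21
'U': A..Z range, ord('U') − ord('A') = 20
'E': A..Z range, ord('E') − ord('A') = 4

Answer: 19 47 61 7 21 20 4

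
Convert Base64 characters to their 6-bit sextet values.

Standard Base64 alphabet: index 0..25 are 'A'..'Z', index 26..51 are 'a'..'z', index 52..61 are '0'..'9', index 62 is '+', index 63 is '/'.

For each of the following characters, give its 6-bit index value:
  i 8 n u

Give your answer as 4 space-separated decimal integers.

Answer: 34 60 39 46

Derivation:
'i': a..z range, 26 + ord('i') − ord('a') = 34
'8': 0..9 range, 52 + ord('8') − ord('0') = 60
'n': a..z range, 26 + ord('n') − ord('a') = 39
'u': a..z range, 26 + ord('u') − ord('a') = 46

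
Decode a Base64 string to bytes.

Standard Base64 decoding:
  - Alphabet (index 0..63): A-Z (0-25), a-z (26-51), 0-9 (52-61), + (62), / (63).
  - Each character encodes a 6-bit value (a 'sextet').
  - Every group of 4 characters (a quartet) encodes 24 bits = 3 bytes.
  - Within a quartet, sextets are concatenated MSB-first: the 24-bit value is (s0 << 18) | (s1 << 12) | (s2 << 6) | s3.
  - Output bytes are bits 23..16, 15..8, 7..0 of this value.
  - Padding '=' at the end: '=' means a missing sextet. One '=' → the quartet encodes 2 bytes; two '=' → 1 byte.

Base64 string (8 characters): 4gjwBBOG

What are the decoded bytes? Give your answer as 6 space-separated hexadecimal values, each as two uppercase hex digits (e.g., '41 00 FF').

Answer: E2 08 F0 04 13 86

Derivation:
After char 0 ('4'=56): chars_in_quartet=1 acc=0x38 bytes_emitted=0
After char 1 ('g'=32): chars_in_quartet=2 acc=0xE20 bytes_emitted=0
After char 2 ('j'=35): chars_in_quartet=3 acc=0x38823 bytes_emitted=0
After char 3 ('w'=48): chars_in_quartet=4 acc=0xE208F0 -> emit E2 08 F0, reset; bytes_emitted=3
After char 4 ('B'=1): chars_in_quartet=1 acc=0x1 bytes_emitted=3
After char 5 ('B'=1): chars_in_quartet=2 acc=0x41 bytes_emitted=3
After char 6 ('O'=14): chars_in_quartet=3 acc=0x104E bytes_emitted=3
After char 7 ('G'=6): chars_in_quartet=4 acc=0x41386 -> emit 04 13 86, reset; bytes_emitted=6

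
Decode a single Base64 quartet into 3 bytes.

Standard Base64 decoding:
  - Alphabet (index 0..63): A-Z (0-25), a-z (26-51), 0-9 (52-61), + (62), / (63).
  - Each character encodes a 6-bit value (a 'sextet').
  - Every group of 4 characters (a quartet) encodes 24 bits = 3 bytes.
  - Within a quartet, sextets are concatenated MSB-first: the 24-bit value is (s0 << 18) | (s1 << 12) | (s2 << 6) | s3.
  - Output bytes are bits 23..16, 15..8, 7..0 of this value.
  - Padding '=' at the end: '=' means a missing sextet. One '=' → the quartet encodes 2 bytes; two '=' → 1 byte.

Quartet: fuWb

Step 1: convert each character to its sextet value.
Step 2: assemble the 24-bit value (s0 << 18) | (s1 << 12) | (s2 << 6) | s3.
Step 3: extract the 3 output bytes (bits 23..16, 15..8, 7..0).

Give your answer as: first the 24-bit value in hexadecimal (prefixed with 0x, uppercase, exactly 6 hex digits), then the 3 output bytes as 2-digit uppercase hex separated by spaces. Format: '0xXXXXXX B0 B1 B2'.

Answer: 0x7EE59B 7E E5 9B

Derivation:
Sextets: f=31, u=46, W=22, b=27
24-bit: (31<<18) | (46<<12) | (22<<6) | 27
      = 0x7C0000 | 0x02E000 | 0x000580 | 0x00001B
      = 0x7EE59B
Bytes: (v>>16)&0xFF=7E, (v>>8)&0xFF=E5, v&0xFF=9B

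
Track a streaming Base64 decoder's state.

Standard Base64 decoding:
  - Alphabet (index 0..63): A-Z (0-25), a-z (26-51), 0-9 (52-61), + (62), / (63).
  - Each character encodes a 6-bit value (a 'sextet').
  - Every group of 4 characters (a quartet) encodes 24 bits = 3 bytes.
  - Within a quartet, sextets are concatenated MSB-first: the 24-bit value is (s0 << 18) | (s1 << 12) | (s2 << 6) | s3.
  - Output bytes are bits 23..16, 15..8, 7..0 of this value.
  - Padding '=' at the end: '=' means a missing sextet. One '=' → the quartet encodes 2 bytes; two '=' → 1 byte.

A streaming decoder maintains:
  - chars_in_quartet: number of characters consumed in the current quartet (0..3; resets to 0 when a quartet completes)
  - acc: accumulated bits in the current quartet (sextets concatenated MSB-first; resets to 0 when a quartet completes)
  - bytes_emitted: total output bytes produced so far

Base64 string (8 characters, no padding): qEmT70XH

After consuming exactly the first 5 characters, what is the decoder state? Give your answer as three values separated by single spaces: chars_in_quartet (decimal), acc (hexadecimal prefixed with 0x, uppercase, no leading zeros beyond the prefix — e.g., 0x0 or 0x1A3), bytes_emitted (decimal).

Answer: 1 0x3B 3

Derivation:
After char 0 ('q'=42): chars_in_quartet=1 acc=0x2A bytes_emitted=0
After char 1 ('E'=4): chars_in_quartet=2 acc=0xA84 bytes_emitted=0
After char 2 ('m'=38): chars_in_quartet=3 acc=0x2A126 bytes_emitted=0
After char 3 ('T'=19): chars_in_quartet=4 acc=0xA84993 -> emit A8 49 93, reset; bytes_emitted=3
After char 4 ('7'=59): chars_in_quartet=1 acc=0x3B bytes_emitted=3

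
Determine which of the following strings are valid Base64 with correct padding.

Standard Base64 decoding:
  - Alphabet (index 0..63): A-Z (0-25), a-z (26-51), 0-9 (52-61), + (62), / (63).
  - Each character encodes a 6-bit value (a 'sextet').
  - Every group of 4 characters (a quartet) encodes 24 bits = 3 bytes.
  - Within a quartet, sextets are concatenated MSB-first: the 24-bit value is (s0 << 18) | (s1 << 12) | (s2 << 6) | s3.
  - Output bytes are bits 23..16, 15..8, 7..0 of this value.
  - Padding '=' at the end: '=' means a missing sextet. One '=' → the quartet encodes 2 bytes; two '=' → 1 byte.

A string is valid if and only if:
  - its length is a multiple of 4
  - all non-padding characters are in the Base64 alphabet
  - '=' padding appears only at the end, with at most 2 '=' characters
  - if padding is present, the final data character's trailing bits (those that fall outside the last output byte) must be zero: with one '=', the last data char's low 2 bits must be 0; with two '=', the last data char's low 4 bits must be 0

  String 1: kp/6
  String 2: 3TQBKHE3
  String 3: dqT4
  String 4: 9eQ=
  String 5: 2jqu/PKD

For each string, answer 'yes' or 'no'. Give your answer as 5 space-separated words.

Answer: yes yes yes yes yes

Derivation:
String 1: 'kp/6' → valid
String 2: '3TQBKHE3' → valid
String 3: 'dqT4' → valid
String 4: '9eQ=' → valid
String 5: '2jqu/PKD' → valid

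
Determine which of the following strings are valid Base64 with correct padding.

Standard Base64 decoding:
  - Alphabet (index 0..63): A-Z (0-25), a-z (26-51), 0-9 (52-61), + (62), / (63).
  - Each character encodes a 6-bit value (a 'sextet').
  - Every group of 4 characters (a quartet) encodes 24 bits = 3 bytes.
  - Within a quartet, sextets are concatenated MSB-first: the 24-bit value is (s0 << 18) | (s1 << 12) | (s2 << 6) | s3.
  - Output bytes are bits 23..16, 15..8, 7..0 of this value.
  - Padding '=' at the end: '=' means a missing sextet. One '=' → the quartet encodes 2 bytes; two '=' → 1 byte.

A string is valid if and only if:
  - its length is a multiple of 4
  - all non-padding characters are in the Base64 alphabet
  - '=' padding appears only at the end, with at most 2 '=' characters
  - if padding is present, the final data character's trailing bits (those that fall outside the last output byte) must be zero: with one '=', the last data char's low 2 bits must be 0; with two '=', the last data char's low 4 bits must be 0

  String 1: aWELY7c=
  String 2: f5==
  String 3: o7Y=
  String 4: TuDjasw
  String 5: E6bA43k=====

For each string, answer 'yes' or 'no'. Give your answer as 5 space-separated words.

String 1: 'aWELY7c=' → valid
String 2: 'f5==' → invalid (bad trailing bits)
String 3: 'o7Y=' → valid
String 4: 'TuDjasw' → invalid (len=7 not mult of 4)
String 5: 'E6bA43k=====' → invalid (5 pad chars (max 2))

Answer: yes no yes no no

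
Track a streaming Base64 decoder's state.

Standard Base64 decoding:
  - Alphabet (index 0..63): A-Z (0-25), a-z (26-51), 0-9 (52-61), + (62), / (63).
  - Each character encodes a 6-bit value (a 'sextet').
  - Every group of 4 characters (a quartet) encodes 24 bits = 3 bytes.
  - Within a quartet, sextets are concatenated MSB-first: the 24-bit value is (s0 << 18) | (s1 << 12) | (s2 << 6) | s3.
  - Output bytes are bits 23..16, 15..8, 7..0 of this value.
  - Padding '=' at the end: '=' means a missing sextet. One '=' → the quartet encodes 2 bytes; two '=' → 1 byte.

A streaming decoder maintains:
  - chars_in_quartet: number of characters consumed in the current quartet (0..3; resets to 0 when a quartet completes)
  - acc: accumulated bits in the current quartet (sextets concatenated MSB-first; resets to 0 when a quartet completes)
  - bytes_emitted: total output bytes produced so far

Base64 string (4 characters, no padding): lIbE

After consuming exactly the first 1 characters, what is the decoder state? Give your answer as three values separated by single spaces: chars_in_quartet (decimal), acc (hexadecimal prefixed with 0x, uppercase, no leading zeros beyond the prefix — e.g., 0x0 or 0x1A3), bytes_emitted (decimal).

Answer: 1 0x25 0

Derivation:
After char 0 ('l'=37): chars_in_quartet=1 acc=0x25 bytes_emitted=0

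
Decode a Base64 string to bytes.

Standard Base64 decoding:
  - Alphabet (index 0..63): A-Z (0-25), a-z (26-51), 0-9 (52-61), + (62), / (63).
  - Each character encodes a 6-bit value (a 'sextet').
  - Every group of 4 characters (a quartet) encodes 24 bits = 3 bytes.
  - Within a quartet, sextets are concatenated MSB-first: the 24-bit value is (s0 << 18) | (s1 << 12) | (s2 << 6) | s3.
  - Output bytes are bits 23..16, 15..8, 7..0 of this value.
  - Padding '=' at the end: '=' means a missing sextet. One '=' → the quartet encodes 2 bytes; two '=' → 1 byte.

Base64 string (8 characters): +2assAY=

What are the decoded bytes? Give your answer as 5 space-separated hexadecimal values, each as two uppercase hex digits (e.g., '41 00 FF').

Answer: FB 66 AC B0 06

Derivation:
After char 0 ('+'=62): chars_in_quartet=1 acc=0x3E bytes_emitted=0
After char 1 ('2'=54): chars_in_quartet=2 acc=0xFB6 bytes_emitted=0
After char 2 ('a'=26): chars_in_quartet=3 acc=0x3ED9A bytes_emitted=0
After char 3 ('s'=44): chars_in_quartet=4 acc=0xFB66AC -> emit FB 66 AC, reset; bytes_emitted=3
After char 4 ('s'=44): chars_in_quartet=1 acc=0x2C bytes_emitted=3
After char 5 ('A'=0): chars_in_quartet=2 acc=0xB00 bytes_emitted=3
After char 6 ('Y'=24): chars_in_quartet=3 acc=0x2C018 bytes_emitted=3
Padding '=': partial quartet acc=0x2C018 -> emit B0 06; bytes_emitted=5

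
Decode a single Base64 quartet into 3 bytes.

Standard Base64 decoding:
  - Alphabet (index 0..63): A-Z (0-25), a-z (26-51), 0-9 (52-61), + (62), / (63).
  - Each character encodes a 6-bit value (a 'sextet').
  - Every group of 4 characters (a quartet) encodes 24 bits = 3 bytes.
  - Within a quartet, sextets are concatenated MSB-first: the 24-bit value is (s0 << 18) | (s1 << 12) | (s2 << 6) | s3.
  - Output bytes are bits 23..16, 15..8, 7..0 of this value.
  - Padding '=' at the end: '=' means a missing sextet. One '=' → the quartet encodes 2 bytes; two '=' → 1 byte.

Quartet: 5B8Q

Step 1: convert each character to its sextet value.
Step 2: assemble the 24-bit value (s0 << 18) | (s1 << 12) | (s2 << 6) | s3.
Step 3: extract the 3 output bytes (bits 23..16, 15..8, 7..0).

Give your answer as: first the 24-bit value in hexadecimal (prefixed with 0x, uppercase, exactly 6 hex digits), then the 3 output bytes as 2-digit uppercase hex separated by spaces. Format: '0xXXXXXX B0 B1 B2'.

Answer: 0xE41F10 E4 1F 10

Derivation:
Sextets: 5=57, B=1, 8=60, Q=16
24-bit: (57<<18) | (1<<12) | (60<<6) | 16
      = 0xE40000 | 0x001000 | 0x000F00 | 0x000010
      = 0xE41F10
Bytes: (v>>16)&0xFF=E4, (v>>8)&0xFF=1F, v&0xFF=10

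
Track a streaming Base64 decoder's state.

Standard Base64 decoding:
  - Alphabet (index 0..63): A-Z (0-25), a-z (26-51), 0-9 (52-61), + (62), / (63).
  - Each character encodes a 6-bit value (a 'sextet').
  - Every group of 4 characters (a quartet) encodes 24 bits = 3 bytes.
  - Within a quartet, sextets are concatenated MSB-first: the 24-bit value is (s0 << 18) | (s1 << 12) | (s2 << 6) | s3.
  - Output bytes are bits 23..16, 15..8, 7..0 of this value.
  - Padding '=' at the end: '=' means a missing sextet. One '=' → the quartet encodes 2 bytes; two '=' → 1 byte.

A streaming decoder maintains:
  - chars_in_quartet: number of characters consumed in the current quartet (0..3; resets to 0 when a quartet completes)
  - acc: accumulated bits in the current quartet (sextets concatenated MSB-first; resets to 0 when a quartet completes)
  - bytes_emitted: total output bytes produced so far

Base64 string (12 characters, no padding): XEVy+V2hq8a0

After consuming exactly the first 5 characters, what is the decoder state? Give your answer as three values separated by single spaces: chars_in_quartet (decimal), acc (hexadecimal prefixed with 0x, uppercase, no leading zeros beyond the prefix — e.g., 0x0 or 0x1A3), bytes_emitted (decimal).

After char 0 ('X'=23): chars_in_quartet=1 acc=0x17 bytes_emitted=0
After char 1 ('E'=4): chars_in_quartet=2 acc=0x5C4 bytes_emitted=0
After char 2 ('V'=21): chars_in_quartet=3 acc=0x17115 bytes_emitted=0
After char 3 ('y'=50): chars_in_quartet=4 acc=0x5C4572 -> emit 5C 45 72, reset; bytes_emitted=3
After char 4 ('+'=62): chars_in_quartet=1 acc=0x3E bytes_emitted=3

Answer: 1 0x3E 3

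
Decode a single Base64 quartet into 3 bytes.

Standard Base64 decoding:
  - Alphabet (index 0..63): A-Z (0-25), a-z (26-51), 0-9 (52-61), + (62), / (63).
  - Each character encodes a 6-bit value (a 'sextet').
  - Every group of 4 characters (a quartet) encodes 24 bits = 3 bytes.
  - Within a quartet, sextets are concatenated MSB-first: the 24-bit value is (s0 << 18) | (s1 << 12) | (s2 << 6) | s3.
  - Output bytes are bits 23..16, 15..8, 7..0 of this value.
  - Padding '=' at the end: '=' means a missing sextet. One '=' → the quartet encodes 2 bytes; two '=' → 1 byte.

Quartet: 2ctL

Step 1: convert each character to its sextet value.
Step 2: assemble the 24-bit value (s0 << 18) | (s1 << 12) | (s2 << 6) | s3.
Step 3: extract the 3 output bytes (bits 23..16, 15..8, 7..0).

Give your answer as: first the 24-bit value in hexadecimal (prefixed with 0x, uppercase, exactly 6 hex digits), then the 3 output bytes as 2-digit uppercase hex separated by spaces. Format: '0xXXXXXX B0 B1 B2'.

Answer: 0xD9CB4B D9 CB 4B

Derivation:
Sextets: 2=54, c=28, t=45, L=11
24-bit: (54<<18) | (28<<12) | (45<<6) | 11
      = 0xD80000 | 0x01C000 | 0x000B40 | 0x00000B
      = 0xD9CB4B
Bytes: (v>>16)&0xFF=D9, (v>>8)&0xFF=CB, v&0xFF=4B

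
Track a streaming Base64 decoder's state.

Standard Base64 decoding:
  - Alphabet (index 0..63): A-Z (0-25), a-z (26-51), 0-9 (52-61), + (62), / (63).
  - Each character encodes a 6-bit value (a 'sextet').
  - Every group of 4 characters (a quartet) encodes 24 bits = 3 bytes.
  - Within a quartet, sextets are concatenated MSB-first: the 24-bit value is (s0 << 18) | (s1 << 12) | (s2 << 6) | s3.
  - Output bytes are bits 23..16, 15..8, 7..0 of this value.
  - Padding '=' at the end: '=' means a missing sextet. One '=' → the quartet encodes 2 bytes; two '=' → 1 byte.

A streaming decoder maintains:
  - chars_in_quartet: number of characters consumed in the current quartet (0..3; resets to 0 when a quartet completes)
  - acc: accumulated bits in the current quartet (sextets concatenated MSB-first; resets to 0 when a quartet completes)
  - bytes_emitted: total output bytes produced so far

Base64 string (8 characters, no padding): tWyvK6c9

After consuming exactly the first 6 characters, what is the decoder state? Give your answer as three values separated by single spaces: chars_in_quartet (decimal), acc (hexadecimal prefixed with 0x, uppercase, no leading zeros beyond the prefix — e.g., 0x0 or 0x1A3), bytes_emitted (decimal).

After char 0 ('t'=45): chars_in_quartet=1 acc=0x2D bytes_emitted=0
After char 1 ('W'=22): chars_in_quartet=2 acc=0xB56 bytes_emitted=0
After char 2 ('y'=50): chars_in_quartet=3 acc=0x2D5B2 bytes_emitted=0
After char 3 ('v'=47): chars_in_quartet=4 acc=0xB56CAF -> emit B5 6C AF, reset; bytes_emitted=3
After char 4 ('K'=10): chars_in_quartet=1 acc=0xA bytes_emitted=3
After char 5 ('6'=58): chars_in_quartet=2 acc=0x2BA bytes_emitted=3

Answer: 2 0x2BA 3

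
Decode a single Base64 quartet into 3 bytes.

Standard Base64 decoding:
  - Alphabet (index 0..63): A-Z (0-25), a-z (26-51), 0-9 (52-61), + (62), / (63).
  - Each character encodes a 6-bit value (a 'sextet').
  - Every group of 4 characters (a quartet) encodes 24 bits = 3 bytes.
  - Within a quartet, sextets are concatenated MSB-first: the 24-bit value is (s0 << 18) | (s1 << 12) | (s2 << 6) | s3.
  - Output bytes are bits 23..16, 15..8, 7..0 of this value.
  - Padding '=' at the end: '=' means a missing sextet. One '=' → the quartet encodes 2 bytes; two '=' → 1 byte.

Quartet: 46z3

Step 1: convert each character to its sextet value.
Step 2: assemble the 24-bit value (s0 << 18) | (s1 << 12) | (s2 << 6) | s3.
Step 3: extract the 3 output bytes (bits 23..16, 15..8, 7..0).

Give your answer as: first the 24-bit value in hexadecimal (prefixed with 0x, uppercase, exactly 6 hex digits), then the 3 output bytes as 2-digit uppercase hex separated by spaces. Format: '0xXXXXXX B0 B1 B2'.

Answer: 0xE3ACF7 E3 AC F7

Derivation:
Sextets: 4=56, 6=58, z=51, 3=55
24-bit: (56<<18) | (58<<12) | (51<<6) | 55
      = 0xE00000 | 0x03A000 | 0x000CC0 | 0x000037
      = 0xE3ACF7
Bytes: (v>>16)&0xFF=E3, (v>>8)&0xFF=AC, v&0xFF=F7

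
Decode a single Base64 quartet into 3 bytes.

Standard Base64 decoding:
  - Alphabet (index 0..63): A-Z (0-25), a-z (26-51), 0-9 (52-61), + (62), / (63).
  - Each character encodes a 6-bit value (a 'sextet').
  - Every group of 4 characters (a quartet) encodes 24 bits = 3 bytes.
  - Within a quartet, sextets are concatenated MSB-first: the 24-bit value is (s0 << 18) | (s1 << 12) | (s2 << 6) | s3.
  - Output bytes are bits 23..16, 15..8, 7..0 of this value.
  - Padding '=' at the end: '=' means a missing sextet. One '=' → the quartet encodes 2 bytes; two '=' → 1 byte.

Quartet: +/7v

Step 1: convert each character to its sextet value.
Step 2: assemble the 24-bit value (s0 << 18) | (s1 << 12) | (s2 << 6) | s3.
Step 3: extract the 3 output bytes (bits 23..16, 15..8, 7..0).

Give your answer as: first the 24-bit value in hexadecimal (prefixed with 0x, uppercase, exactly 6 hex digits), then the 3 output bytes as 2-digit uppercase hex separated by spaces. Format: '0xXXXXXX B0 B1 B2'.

Answer: 0xFBFEEF FB FE EF

Derivation:
Sextets: +=62, /=63, 7=59, v=47
24-bit: (62<<18) | (63<<12) | (59<<6) | 47
      = 0xF80000 | 0x03F000 | 0x000EC0 | 0x00002F
      = 0xFBFEEF
Bytes: (v>>16)&0xFF=FB, (v>>8)&0xFF=FE, v&0xFF=EF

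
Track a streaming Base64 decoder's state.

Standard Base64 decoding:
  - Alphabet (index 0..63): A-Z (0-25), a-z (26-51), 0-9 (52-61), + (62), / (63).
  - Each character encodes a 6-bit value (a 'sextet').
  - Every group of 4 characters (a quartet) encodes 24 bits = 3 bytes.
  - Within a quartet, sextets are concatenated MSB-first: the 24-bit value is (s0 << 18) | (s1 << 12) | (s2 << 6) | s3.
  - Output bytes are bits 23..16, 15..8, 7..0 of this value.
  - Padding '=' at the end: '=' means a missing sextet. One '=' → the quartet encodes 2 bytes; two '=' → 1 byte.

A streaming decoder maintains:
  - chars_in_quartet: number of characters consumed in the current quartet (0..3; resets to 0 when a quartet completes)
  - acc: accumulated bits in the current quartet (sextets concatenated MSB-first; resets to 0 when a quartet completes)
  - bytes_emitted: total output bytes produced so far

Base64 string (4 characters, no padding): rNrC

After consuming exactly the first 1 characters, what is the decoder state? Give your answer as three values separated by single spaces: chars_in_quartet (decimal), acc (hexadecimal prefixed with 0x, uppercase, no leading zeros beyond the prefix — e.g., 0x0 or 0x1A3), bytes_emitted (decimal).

Answer: 1 0x2B 0

Derivation:
After char 0 ('r'=43): chars_in_quartet=1 acc=0x2B bytes_emitted=0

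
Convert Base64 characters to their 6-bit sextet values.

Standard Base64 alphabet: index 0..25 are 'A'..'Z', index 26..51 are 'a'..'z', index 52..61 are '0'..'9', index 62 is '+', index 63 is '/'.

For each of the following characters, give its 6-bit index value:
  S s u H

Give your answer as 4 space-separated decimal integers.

'S': A..Z range, ord('S') − ord('A') = 18
's': a..z range, 26 + ord('s') − ord('a') = 44
'u': a..z range, 26 + ord('u') − ord('a') = 46
'H': A..Z range, ord('H') − ord('A') = 7

Answer: 18 44 46 7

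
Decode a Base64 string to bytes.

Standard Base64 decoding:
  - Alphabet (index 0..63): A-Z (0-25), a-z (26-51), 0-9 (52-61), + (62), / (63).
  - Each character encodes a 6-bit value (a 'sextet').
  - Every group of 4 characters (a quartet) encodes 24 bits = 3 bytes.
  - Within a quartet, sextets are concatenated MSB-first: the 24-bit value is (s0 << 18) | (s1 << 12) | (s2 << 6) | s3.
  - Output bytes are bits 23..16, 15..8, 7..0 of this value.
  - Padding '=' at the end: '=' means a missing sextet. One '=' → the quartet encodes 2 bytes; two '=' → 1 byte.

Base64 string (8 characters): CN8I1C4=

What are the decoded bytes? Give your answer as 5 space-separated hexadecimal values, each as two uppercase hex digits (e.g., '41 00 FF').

After char 0 ('C'=2): chars_in_quartet=1 acc=0x2 bytes_emitted=0
After char 1 ('N'=13): chars_in_quartet=2 acc=0x8D bytes_emitted=0
After char 2 ('8'=60): chars_in_quartet=3 acc=0x237C bytes_emitted=0
After char 3 ('I'=8): chars_in_quartet=4 acc=0x8DF08 -> emit 08 DF 08, reset; bytes_emitted=3
After char 4 ('1'=53): chars_in_quartet=1 acc=0x35 bytes_emitted=3
After char 5 ('C'=2): chars_in_quartet=2 acc=0xD42 bytes_emitted=3
After char 6 ('4'=56): chars_in_quartet=3 acc=0x350B8 bytes_emitted=3
Padding '=': partial quartet acc=0x350B8 -> emit D4 2E; bytes_emitted=5

Answer: 08 DF 08 D4 2E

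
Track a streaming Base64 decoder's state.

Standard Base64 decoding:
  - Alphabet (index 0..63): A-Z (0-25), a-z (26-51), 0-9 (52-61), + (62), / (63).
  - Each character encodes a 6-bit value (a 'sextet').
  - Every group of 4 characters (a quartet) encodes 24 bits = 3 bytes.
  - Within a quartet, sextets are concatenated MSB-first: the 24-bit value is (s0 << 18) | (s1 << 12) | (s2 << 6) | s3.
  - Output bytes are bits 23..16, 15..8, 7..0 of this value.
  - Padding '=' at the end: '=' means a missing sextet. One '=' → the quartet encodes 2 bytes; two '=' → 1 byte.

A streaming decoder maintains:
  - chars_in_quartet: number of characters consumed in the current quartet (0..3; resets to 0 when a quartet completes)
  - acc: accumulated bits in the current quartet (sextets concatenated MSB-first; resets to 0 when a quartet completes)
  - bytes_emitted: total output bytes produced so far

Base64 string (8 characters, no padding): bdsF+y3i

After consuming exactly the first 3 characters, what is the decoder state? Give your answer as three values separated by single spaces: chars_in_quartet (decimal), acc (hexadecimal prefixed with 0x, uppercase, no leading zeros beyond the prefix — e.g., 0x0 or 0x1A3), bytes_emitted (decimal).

After char 0 ('b'=27): chars_in_quartet=1 acc=0x1B bytes_emitted=0
After char 1 ('d'=29): chars_in_quartet=2 acc=0x6DD bytes_emitted=0
After char 2 ('s'=44): chars_in_quartet=3 acc=0x1B76C bytes_emitted=0

Answer: 3 0x1B76C 0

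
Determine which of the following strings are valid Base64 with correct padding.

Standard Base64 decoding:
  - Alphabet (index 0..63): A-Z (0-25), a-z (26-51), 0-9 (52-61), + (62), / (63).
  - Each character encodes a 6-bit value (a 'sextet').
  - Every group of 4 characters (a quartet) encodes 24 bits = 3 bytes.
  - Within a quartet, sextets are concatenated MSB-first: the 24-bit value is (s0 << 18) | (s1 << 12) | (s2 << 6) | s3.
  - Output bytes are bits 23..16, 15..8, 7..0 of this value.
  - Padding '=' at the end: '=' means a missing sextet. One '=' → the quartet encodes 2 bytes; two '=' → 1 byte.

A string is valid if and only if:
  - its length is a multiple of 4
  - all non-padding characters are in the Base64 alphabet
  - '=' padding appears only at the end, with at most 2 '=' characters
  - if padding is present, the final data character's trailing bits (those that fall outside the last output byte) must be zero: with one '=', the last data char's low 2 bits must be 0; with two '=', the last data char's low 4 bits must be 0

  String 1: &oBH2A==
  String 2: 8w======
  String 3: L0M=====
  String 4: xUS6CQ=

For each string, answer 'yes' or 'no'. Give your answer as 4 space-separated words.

String 1: '&oBH2A==' → invalid (bad char(s): ['&'])
String 2: '8w======' → invalid (6 pad chars (max 2))
String 3: 'L0M=====' → invalid (5 pad chars (max 2))
String 4: 'xUS6CQ=' → invalid (len=7 not mult of 4)

Answer: no no no no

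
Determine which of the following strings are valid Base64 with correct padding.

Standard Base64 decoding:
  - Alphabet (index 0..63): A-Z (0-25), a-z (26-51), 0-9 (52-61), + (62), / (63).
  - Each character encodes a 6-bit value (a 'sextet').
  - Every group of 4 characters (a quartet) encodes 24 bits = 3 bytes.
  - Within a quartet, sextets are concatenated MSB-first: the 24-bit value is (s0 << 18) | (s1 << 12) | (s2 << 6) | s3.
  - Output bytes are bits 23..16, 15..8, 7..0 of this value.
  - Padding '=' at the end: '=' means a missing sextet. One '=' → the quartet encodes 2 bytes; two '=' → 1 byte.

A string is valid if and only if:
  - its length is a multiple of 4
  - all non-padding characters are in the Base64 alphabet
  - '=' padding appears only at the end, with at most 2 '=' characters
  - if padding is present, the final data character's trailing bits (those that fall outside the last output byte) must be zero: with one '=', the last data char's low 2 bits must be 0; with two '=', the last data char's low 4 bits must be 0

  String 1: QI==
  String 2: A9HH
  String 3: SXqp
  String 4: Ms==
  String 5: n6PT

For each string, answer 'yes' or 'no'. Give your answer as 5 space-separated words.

String 1: 'QI==' → invalid (bad trailing bits)
String 2: 'A9HH' → valid
String 3: 'SXqp' → valid
String 4: 'Ms==' → invalid (bad trailing bits)
String 5: 'n6PT' → valid

Answer: no yes yes no yes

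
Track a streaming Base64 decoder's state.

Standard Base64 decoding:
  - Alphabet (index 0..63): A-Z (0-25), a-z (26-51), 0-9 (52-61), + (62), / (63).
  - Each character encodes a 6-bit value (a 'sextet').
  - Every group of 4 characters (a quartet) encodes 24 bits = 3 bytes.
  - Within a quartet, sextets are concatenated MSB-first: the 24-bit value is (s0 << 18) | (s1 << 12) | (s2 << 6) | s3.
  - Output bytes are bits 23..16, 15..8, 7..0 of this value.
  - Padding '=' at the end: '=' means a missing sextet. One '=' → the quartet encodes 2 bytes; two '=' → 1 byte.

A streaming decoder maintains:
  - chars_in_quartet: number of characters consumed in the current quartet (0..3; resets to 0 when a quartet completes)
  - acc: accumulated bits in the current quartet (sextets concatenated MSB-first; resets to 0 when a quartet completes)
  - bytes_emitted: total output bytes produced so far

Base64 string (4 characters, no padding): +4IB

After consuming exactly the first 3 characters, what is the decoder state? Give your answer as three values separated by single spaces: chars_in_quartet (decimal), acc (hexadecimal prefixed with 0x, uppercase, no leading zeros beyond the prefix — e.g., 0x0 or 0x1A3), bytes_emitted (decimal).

Answer: 3 0x3EE08 0

Derivation:
After char 0 ('+'=62): chars_in_quartet=1 acc=0x3E bytes_emitted=0
After char 1 ('4'=56): chars_in_quartet=2 acc=0xFB8 bytes_emitted=0
After char 2 ('I'=8): chars_in_quartet=3 acc=0x3EE08 bytes_emitted=0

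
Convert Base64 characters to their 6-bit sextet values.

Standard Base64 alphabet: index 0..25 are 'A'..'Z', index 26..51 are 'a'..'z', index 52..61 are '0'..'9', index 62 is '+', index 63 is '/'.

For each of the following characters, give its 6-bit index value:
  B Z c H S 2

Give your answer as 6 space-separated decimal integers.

Answer: 1 25 28 7 18 54

Derivation:
'B': A..Z range, ord('B') − ord('A') = 1
'Z': A..Z range, ord('Z') − ord('A') = 25
'c': a..z range, 26 + ord('c') − ord('a') = 28
'H': A..Z range, ord('H') − ord('A') = 7
'S': A..Z range, ord('S') − ord('A') = 18
'2': 0..9 range, 52 + ord('2') − ord('0') = 54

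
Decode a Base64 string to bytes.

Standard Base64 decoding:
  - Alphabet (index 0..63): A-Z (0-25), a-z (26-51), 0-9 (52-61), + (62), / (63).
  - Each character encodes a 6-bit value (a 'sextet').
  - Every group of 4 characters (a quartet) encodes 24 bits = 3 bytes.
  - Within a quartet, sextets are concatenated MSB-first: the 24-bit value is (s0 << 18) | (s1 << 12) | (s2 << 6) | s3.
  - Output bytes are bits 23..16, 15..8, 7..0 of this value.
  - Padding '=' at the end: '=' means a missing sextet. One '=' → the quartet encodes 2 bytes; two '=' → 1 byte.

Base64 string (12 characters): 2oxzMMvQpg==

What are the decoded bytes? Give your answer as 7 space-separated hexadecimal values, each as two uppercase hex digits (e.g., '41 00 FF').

Answer: DA 8C 73 30 CB D0 A6

Derivation:
After char 0 ('2'=54): chars_in_quartet=1 acc=0x36 bytes_emitted=0
After char 1 ('o'=40): chars_in_quartet=2 acc=0xDA8 bytes_emitted=0
After char 2 ('x'=49): chars_in_quartet=3 acc=0x36A31 bytes_emitted=0
After char 3 ('z'=51): chars_in_quartet=4 acc=0xDA8C73 -> emit DA 8C 73, reset; bytes_emitted=3
After char 4 ('M'=12): chars_in_quartet=1 acc=0xC bytes_emitted=3
After char 5 ('M'=12): chars_in_quartet=2 acc=0x30C bytes_emitted=3
After char 6 ('v'=47): chars_in_quartet=3 acc=0xC32F bytes_emitted=3
After char 7 ('Q'=16): chars_in_quartet=4 acc=0x30CBD0 -> emit 30 CB D0, reset; bytes_emitted=6
After char 8 ('p'=41): chars_in_quartet=1 acc=0x29 bytes_emitted=6
After char 9 ('g'=32): chars_in_quartet=2 acc=0xA60 bytes_emitted=6
Padding '==': partial quartet acc=0xA60 -> emit A6; bytes_emitted=7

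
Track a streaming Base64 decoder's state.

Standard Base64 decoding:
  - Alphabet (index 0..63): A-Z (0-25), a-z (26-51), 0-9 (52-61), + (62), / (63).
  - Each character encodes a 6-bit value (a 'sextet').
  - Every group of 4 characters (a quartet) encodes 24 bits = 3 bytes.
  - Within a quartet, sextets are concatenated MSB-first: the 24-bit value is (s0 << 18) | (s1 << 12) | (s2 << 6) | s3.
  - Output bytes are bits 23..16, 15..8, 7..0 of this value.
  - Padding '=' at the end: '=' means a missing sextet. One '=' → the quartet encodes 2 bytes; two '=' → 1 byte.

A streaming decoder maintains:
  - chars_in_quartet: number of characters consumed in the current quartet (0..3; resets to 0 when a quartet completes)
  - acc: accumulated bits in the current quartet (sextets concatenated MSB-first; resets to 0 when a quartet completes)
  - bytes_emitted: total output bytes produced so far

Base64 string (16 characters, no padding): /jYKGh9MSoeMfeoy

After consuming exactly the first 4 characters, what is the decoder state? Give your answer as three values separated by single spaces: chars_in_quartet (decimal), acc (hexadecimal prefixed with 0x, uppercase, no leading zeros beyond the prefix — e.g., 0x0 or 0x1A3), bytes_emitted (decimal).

Answer: 0 0x0 3

Derivation:
After char 0 ('/'=63): chars_in_quartet=1 acc=0x3F bytes_emitted=0
After char 1 ('j'=35): chars_in_quartet=2 acc=0xFE3 bytes_emitted=0
After char 2 ('Y'=24): chars_in_quartet=3 acc=0x3F8D8 bytes_emitted=0
After char 3 ('K'=10): chars_in_quartet=4 acc=0xFE360A -> emit FE 36 0A, reset; bytes_emitted=3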